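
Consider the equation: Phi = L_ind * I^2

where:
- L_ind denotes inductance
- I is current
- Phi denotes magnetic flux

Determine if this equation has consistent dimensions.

No

L_ind (inductance) has dimensions [I^-2 L^2 M T^-2].
I (current) has dimensions [I].
Phi (magnetic flux) has dimensions [I^-1 L^2 M T^-2].

Left side: [I^-1 L^2 M T^-2]
Right side: [L^2 M T^-2]

The two sides have different dimensions, so the equation is NOT dimensionally consistent.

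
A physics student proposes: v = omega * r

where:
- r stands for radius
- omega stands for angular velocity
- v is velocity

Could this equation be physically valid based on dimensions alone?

Yes

r (radius) has dimensions [L].
omega (angular velocity) has dimensions [T^-1].
v (velocity) has dimensions [L T^-1].

Left side: [L T^-1]
Right side: [L T^-1]

Both sides have the same dimensions, so the equation is dimensionally consistent.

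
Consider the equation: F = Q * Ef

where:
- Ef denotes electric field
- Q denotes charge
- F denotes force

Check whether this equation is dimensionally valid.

Yes

Ef (electric field) has dimensions [I^-1 L M T^-3].
Q (charge) has dimensions [I T].
F (force) has dimensions [L M T^-2].

Left side: [L M T^-2]
Right side: [L M T^-2]

Both sides have the same dimensions, so the equation is dimensionally consistent.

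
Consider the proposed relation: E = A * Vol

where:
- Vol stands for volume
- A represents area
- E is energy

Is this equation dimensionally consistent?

No

Vol (volume) has dimensions [L^3].
A (area) has dimensions [L^2].
E (energy) has dimensions [L^2 M T^-2].

Left side: [L^2 M T^-2]
Right side: [L^5]

The two sides have different dimensions, so the equation is NOT dimensionally consistent.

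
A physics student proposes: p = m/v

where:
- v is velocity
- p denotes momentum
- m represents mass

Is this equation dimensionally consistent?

No

v (velocity) has dimensions [L T^-1].
p (momentum) has dimensions [L M T^-1].
m (mass) has dimensions [M].

Left side: [L M T^-1]
Right side: [L^-1 M T]

The two sides have different dimensions, so the equation is NOT dimensionally consistent.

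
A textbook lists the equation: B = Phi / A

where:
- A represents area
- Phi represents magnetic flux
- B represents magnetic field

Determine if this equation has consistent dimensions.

Yes

A (area) has dimensions [L^2].
Phi (magnetic flux) has dimensions [I^-1 L^2 M T^-2].
B (magnetic field) has dimensions [I^-1 M T^-2].

Left side: [I^-1 M T^-2]
Right side: [I^-1 M T^-2]

Both sides have the same dimensions, so the equation is dimensionally consistent.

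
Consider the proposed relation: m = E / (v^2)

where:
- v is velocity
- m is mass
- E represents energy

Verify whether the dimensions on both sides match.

Yes

v (velocity) has dimensions [L T^-1].
m (mass) has dimensions [M].
E (energy) has dimensions [L^2 M T^-2].

Left side: [M]
Right side: [M]

Both sides have the same dimensions, so the equation is dimensionally consistent.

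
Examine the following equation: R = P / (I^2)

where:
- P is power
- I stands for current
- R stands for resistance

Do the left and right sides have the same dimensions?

Yes

P (power) has dimensions [L^2 M T^-3].
I (current) has dimensions [I].
R (resistance) has dimensions [I^-2 L^2 M T^-3].

Left side: [I^-2 L^2 M T^-3]
Right side: [I^-2 L^2 M T^-3]

Both sides have the same dimensions, so the equation is dimensionally consistent.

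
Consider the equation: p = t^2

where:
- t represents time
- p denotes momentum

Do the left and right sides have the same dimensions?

No

t (time) has dimensions [T].
p (momentum) has dimensions [L M T^-1].

Left side: [L M T^-1]
Right side: [T^2]

The two sides have different dimensions, so the equation is NOT dimensionally consistent.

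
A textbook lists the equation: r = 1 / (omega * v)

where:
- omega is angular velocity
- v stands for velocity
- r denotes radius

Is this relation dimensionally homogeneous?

No

omega (angular velocity) has dimensions [T^-1].
v (velocity) has dimensions [L T^-1].
r (radius) has dimensions [L].

Left side: [L]
Right side: [L^-1 T^2]

The two sides have different dimensions, so the equation is NOT dimensionally consistent.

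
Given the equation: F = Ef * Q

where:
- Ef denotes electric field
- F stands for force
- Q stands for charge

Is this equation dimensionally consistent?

Yes

Ef (electric field) has dimensions [I^-1 L M T^-3].
F (force) has dimensions [L M T^-2].
Q (charge) has dimensions [I T].

Left side: [L M T^-2]
Right side: [L M T^-2]

Both sides have the same dimensions, so the equation is dimensionally consistent.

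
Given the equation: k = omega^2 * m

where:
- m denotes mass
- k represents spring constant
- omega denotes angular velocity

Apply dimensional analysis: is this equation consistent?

Yes

m (mass) has dimensions [M].
k (spring constant) has dimensions [M T^-2].
omega (angular velocity) has dimensions [T^-1].

Left side: [M T^-2]
Right side: [M T^-2]

Both sides have the same dimensions, so the equation is dimensionally consistent.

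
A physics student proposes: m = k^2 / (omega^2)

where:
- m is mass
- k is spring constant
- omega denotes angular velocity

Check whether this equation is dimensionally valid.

No

m (mass) has dimensions [M].
k (spring constant) has dimensions [M T^-2].
omega (angular velocity) has dimensions [T^-1].

Left side: [M]
Right side: [M^2 T^-2]

The two sides have different dimensions, so the equation is NOT dimensionally consistent.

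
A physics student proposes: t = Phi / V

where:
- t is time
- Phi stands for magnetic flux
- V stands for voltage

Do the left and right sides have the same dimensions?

Yes

t (time) has dimensions [T].
Phi (magnetic flux) has dimensions [I^-1 L^2 M T^-2].
V (voltage) has dimensions [I^-1 L^2 M T^-3].

Left side: [T]
Right side: [T]

Both sides have the same dimensions, so the equation is dimensionally consistent.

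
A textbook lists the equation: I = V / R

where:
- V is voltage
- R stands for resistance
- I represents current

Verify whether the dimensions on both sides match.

Yes

V (voltage) has dimensions [I^-1 L^2 M T^-3].
R (resistance) has dimensions [I^-2 L^2 M T^-3].
I (current) has dimensions [I].

Left side: [I]
Right side: [I]

Both sides have the same dimensions, so the equation is dimensionally consistent.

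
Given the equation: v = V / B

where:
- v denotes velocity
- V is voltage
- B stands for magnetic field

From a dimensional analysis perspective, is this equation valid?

No

v (velocity) has dimensions [L T^-1].
V (voltage) has dimensions [I^-1 L^2 M T^-3].
B (magnetic field) has dimensions [I^-1 M T^-2].

Left side: [L T^-1]
Right side: [L^2 T^-1]

The two sides have different dimensions, so the equation is NOT dimensionally consistent.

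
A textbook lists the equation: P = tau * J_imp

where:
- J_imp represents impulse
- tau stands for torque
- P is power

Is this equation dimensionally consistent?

No

J_imp (impulse) has dimensions [L M T^-1].
tau (torque) has dimensions [L^2 M T^-2].
P (power) has dimensions [L^2 M T^-3].

Left side: [L^2 M T^-3]
Right side: [L^3 M^2 T^-3]

The two sides have different dimensions, so the equation is NOT dimensionally consistent.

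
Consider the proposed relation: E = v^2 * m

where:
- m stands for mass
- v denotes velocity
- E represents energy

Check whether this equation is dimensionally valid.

Yes

m (mass) has dimensions [M].
v (velocity) has dimensions [L T^-1].
E (energy) has dimensions [L^2 M T^-2].

Left side: [L^2 M T^-2]
Right side: [L^2 M T^-2]

Both sides have the same dimensions, so the equation is dimensionally consistent.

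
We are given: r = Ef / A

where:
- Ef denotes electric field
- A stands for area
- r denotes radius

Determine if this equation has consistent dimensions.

No

Ef (electric field) has dimensions [I^-1 L M T^-3].
A (area) has dimensions [L^2].
r (radius) has dimensions [L].

Left side: [L]
Right side: [I^-1 L^-1 M T^-3]

The two sides have different dimensions, so the equation is NOT dimensionally consistent.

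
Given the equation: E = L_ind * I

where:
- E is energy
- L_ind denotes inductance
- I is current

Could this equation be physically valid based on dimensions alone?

No

E (energy) has dimensions [L^2 M T^-2].
L_ind (inductance) has dimensions [I^-2 L^2 M T^-2].
I (current) has dimensions [I].

Left side: [L^2 M T^-2]
Right side: [I^-1 L^2 M T^-2]

The two sides have different dimensions, so the equation is NOT dimensionally consistent.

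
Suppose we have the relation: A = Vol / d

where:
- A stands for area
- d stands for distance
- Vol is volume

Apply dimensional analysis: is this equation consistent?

Yes

A (area) has dimensions [L^2].
d (distance) has dimensions [L].
Vol (volume) has dimensions [L^3].

Left side: [L^2]
Right side: [L^2]

Both sides have the same dimensions, so the equation is dimensionally consistent.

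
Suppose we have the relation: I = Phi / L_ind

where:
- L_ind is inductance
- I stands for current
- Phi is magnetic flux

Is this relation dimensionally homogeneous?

Yes

L_ind (inductance) has dimensions [I^-2 L^2 M T^-2].
I (current) has dimensions [I].
Phi (magnetic flux) has dimensions [I^-1 L^2 M T^-2].

Left side: [I]
Right side: [I]

Both sides have the same dimensions, so the equation is dimensionally consistent.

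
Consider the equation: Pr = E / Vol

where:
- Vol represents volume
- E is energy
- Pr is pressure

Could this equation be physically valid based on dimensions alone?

Yes

Vol (volume) has dimensions [L^3].
E (energy) has dimensions [L^2 M T^-2].
Pr (pressure) has dimensions [L^-1 M T^-2].

Left side: [L^-1 M T^-2]
Right side: [L^-1 M T^-2]

Both sides have the same dimensions, so the equation is dimensionally consistent.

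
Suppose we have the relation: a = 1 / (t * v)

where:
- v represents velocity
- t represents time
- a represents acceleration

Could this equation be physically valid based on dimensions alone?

No

v (velocity) has dimensions [L T^-1].
t (time) has dimensions [T].
a (acceleration) has dimensions [L T^-2].

Left side: [L T^-2]
Right side: [L^-1]

The two sides have different dimensions, so the equation is NOT dimensionally consistent.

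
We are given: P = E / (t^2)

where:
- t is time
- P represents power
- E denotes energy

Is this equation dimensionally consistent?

No

t (time) has dimensions [T].
P (power) has dimensions [L^2 M T^-3].
E (energy) has dimensions [L^2 M T^-2].

Left side: [L^2 M T^-3]
Right side: [L^2 M T^-4]

The two sides have different dimensions, so the equation is NOT dimensionally consistent.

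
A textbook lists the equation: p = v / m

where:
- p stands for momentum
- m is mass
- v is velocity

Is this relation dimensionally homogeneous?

No

p (momentum) has dimensions [L M T^-1].
m (mass) has dimensions [M].
v (velocity) has dimensions [L T^-1].

Left side: [L M T^-1]
Right side: [L M^-1 T^-1]

The two sides have different dimensions, so the equation is NOT dimensionally consistent.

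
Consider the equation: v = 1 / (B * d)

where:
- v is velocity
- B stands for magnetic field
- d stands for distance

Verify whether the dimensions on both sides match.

No

v (velocity) has dimensions [L T^-1].
B (magnetic field) has dimensions [I^-1 M T^-2].
d (distance) has dimensions [L].

Left side: [L T^-1]
Right side: [I L^-1 M^-1 T^2]

The two sides have different dimensions, so the equation is NOT dimensionally consistent.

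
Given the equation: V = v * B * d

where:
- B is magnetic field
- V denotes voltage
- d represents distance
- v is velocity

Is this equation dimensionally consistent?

Yes

B (magnetic field) has dimensions [I^-1 M T^-2].
V (voltage) has dimensions [I^-1 L^2 M T^-3].
d (distance) has dimensions [L].
v (velocity) has dimensions [L T^-1].

Left side: [I^-1 L^2 M T^-3]
Right side: [I^-1 L^2 M T^-3]

Both sides have the same dimensions, so the equation is dimensionally consistent.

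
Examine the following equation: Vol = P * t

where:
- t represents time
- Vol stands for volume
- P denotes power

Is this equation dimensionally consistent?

No

t (time) has dimensions [T].
Vol (volume) has dimensions [L^3].
P (power) has dimensions [L^2 M T^-3].

Left side: [L^3]
Right side: [L^2 M T^-2]

The two sides have different dimensions, so the equation is NOT dimensionally consistent.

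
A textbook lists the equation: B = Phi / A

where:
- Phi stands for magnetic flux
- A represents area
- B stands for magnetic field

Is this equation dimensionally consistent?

Yes

Phi (magnetic flux) has dimensions [I^-1 L^2 M T^-2].
A (area) has dimensions [L^2].
B (magnetic field) has dimensions [I^-1 M T^-2].

Left side: [I^-1 M T^-2]
Right side: [I^-1 M T^-2]

Both sides have the same dimensions, so the equation is dimensionally consistent.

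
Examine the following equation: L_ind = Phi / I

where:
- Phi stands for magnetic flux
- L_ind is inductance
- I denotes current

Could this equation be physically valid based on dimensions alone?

Yes

Phi (magnetic flux) has dimensions [I^-1 L^2 M T^-2].
L_ind (inductance) has dimensions [I^-2 L^2 M T^-2].
I (current) has dimensions [I].

Left side: [I^-2 L^2 M T^-2]
Right side: [I^-2 L^2 M T^-2]

Both sides have the same dimensions, so the equation is dimensionally consistent.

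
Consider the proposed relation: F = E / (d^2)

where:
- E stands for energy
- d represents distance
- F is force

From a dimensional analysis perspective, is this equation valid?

No

E (energy) has dimensions [L^2 M T^-2].
d (distance) has dimensions [L].
F (force) has dimensions [L M T^-2].

Left side: [L M T^-2]
Right side: [M T^-2]

The two sides have different dimensions, so the equation is NOT dimensionally consistent.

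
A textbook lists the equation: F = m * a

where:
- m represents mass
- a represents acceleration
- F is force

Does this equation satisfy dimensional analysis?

Yes

m (mass) has dimensions [M].
a (acceleration) has dimensions [L T^-2].
F (force) has dimensions [L M T^-2].

Left side: [L M T^-2]
Right side: [L M T^-2]

Both sides have the same dimensions, so the equation is dimensionally consistent.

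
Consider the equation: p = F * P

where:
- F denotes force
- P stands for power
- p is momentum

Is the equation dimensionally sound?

No

F (force) has dimensions [L M T^-2].
P (power) has dimensions [L^2 M T^-3].
p (momentum) has dimensions [L M T^-1].

Left side: [L M T^-1]
Right side: [L^3 M^2 T^-5]

The two sides have different dimensions, so the equation is NOT dimensionally consistent.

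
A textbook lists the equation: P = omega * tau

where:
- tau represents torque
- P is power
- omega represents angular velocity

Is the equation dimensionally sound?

Yes

tau (torque) has dimensions [L^2 M T^-2].
P (power) has dimensions [L^2 M T^-3].
omega (angular velocity) has dimensions [T^-1].

Left side: [L^2 M T^-3]
Right side: [L^2 M T^-3]

Both sides have the same dimensions, so the equation is dimensionally consistent.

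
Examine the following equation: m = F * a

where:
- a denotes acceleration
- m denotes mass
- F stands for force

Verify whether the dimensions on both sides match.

No

a (acceleration) has dimensions [L T^-2].
m (mass) has dimensions [M].
F (force) has dimensions [L M T^-2].

Left side: [M]
Right side: [L^2 M T^-4]

The two sides have different dimensions, so the equation is NOT dimensionally consistent.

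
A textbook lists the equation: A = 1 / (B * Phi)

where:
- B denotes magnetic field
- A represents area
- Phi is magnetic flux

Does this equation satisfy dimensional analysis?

No

B (magnetic field) has dimensions [I^-1 M T^-2].
A (area) has dimensions [L^2].
Phi (magnetic flux) has dimensions [I^-1 L^2 M T^-2].

Left side: [L^2]
Right side: [I^2 L^-2 M^-2 T^4]

The two sides have different dimensions, so the equation is NOT dimensionally consistent.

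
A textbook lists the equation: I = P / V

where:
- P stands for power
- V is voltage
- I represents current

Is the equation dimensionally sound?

Yes

P (power) has dimensions [L^2 M T^-3].
V (voltage) has dimensions [I^-1 L^2 M T^-3].
I (current) has dimensions [I].

Left side: [I]
Right side: [I]

Both sides have the same dimensions, so the equation is dimensionally consistent.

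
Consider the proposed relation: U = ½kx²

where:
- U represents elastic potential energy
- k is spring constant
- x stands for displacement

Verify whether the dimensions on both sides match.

Yes

U (elastic potential energy) has dimensions [L^2 M T^-2].
k (spring constant) has dimensions [M T^-2].
x (displacement) has dimensions [L].

Left side: [L^2 M T^-2]
Right side: [L^2 M T^-2]

Both sides have the same dimensions, so the equation is dimensionally consistent.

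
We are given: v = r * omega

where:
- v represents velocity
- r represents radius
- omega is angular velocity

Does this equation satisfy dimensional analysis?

Yes

v (velocity) has dimensions [L T^-1].
r (radius) has dimensions [L].
omega (angular velocity) has dimensions [T^-1].

Left side: [L T^-1]
Right side: [L T^-1]

Both sides have the same dimensions, so the equation is dimensionally consistent.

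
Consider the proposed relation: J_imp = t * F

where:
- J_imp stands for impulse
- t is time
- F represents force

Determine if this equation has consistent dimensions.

Yes

J_imp (impulse) has dimensions [L M T^-1].
t (time) has dimensions [T].
F (force) has dimensions [L M T^-2].

Left side: [L M T^-1]
Right side: [L M T^-1]

Both sides have the same dimensions, so the equation is dimensionally consistent.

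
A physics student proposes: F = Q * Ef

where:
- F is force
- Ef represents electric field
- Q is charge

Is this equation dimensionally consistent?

Yes

F (force) has dimensions [L M T^-2].
Ef (electric field) has dimensions [I^-1 L M T^-3].
Q (charge) has dimensions [I T].

Left side: [L M T^-2]
Right side: [L M T^-2]

Both sides have the same dimensions, so the equation is dimensionally consistent.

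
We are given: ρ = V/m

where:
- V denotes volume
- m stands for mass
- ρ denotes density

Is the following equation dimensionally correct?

No

V (volume) has dimensions [L^3].
m (mass) has dimensions [M].
ρ (density) has dimensions [L^-3 M].

Left side: [L^-3 M]
Right side: [L^3 M^-1]

The two sides have different dimensions, so the equation is NOT dimensionally consistent.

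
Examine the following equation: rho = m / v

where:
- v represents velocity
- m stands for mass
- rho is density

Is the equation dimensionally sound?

No

v (velocity) has dimensions [L T^-1].
m (mass) has dimensions [M].
rho (density) has dimensions [L^-3 M].

Left side: [L^-3 M]
Right side: [L^-1 M T]

The two sides have different dimensions, so the equation is NOT dimensionally consistent.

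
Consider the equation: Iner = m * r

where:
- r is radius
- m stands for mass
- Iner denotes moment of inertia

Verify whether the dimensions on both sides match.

No

r (radius) has dimensions [L].
m (mass) has dimensions [M].
Iner (moment of inertia) has dimensions [L^2 M].

Left side: [L^2 M]
Right side: [L M]

The two sides have different dimensions, so the equation is NOT dimensionally consistent.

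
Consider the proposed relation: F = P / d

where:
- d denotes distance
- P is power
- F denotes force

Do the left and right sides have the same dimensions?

No

d (distance) has dimensions [L].
P (power) has dimensions [L^2 M T^-3].
F (force) has dimensions [L M T^-2].

Left side: [L M T^-2]
Right side: [L M T^-3]

The two sides have different dimensions, so the equation is NOT dimensionally consistent.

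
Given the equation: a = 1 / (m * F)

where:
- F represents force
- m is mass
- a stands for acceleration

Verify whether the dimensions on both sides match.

No

F (force) has dimensions [L M T^-2].
m (mass) has dimensions [M].
a (acceleration) has dimensions [L T^-2].

Left side: [L T^-2]
Right side: [L^-1 M^-2 T^2]

The two sides have different dimensions, so the equation is NOT dimensionally consistent.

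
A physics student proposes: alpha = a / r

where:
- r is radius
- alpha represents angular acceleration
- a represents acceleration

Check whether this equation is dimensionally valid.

Yes

r (radius) has dimensions [L].
alpha (angular acceleration) has dimensions [T^-2].
a (acceleration) has dimensions [L T^-2].

Left side: [T^-2]
Right side: [T^-2]

Both sides have the same dimensions, so the equation is dimensionally consistent.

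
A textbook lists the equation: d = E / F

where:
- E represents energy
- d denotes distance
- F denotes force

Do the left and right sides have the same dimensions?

Yes

E (energy) has dimensions [L^2 M T^-2].
d (distance) has dimensions [L].
F (force) has dimensions [L M T^-2].

Left side: [L]
Right side: [L]

Both sides have the same dimensions, so the equation is dimensionally consistent.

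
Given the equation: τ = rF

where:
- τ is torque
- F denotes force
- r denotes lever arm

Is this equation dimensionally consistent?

Yes

τ (torque) has dimensions [L^2 M T^-2].
F (force) has dimensions [L M T^-2].
r (lever arm) has dimensions [L].

Left side: [L^2 M T^-2]
Right side: [L^2 M T^-2]

Both sides have the same dimensions, so the equation is dimensionally consistent.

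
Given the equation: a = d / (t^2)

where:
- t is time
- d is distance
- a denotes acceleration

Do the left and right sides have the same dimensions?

Yes

t (time) has dimensions [T].
d (distance) has dimensions [L].
a (acceleration) has dimensions [L T^-2].

Left side: [L T^-2]
Right side: [L T^-2]

Both sides have the same dimensions, so the equation is dimensionally consistent.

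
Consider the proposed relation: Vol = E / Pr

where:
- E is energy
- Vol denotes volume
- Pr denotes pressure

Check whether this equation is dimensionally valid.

Yes

E (energy) has dimensions [L^2 M T^-2].
Vol (volume) has dimensions [L^3].
Pr (pressure) has dimensions [L^-1 M T^-2].

Left side: [L^3]
Right side: [L^3]

Both sides have the same dimensions, so the equation is dimensionally consistent.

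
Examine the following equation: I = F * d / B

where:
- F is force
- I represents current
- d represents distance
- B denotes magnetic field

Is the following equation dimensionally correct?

No

F (force) has dimensions [L M T^-2].
I (current) has dimensions [I].
d (distance) has dimensions [L].
B (magnetic field) has dimensions [I^-1 M T^-2].

Left side: [I]
Right side: [I L^2]

The two sides have different dimensions, so the equation is NOT dimensionally consistent.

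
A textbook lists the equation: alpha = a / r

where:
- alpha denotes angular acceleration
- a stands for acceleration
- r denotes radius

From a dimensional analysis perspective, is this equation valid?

Yes

alpha (angular acceleration) has dimensions [T^-2].
a (acceleration) has dimensions [L T^-2].
r (radius) has dimensions [L].

Left side: [T^-2]
Right side: [T^-2]

Both sides have the same dimensions, so the equation is dimensionally consistent.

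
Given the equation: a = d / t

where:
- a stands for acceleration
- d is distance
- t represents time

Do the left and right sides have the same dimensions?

No

a (acceleration) has dimensions [L T^-2].
d (distance) has dimensions [L].
t (time) has dimensions [T].

Left side: [L T^-2]
Right side: [L T^-1]

The two sides have different dimensions, so the equation is NOT dimensionally consistent.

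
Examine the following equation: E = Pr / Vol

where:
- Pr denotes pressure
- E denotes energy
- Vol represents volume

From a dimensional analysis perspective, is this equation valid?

No

Pr (pressure) has dimensions [L^-1 M T^-2].
E (energy) has dimensions [L^2 M T^-2].
Vol (volume) has dimensions [L^3].

Left side: [L^2 M T^-2]
Right side: [L^-4 M T^-2]

The two sides have different dimensions, so the equation is NOT dimensionally consistent.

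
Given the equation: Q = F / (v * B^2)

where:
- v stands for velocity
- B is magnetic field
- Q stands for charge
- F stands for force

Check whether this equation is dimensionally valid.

No

v (velocity) has dimensions [L T^-1].
B (magnetic field) has dimensions [I^-1 M T^-2].
Q (charge) has dimensions [I T].
F (force) has dimensions [L M T^-2].

Left side: [I T]
Right side: [I^2 M^-1 T^3]

The two sides have different dimensions, so the equation is NOT dimensionally consistent.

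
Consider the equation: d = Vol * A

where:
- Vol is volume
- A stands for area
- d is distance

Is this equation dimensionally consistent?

No

Vol (volume) has dimensions [L^3].
A (area) has dimensions [L^2].
d (distance) has dimensions [L].

Left side: [L]
Right side: [L^5]

The two sides have different dimensions, so the equation is NOT dimensionally consistent.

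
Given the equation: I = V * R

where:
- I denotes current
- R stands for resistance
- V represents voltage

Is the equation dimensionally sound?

No

I (current) has dimensions [I].
R (resistance) has dimensions [I^-2 L^2 M T^-3].
V (voltage) has dimensions [I^-1 L^2 M T^-3].

Left side: [I]
Right side: [I^-3 L^4 M^2 T^-6]

The two sides have different dimensions, so the equation is NOT dimensionally consistent.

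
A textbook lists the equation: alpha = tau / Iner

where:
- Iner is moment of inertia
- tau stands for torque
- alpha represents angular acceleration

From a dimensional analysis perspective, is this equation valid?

Yes

Iner (moment of inertia) has dimensions [L^2 M].
tau (torque) has dimensions [L^2 M T^-2].
alpha (angular acceleration) has dimensions [T^-2].

Left side: [T^-2]
Right side: [T^-2]

Both sides have the same dimensions, so the equation is dimensionally consistent.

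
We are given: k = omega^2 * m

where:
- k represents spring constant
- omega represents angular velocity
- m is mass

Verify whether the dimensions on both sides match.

Yes

k (spring constant) has dimensions [M T^-2].
omega (angular velocity) has dimensions [T^-1].
m (mass) has dimensions [M].

Left side: [M T^-2]
Right side: [M T^-2]

Both sides have the same dimensions, so the equation is dimensionally consistent.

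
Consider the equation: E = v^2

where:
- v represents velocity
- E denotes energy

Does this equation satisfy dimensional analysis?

No

v (velocity) has dimensions [L T^-1].
E (energy) has dimensions [L^2 M T^-2].

Left side: [L^2 M T^-2]
Right side: [L^2 T^-2]

The two sides have different dimensions, so the equation is NOT dimensionally consistent.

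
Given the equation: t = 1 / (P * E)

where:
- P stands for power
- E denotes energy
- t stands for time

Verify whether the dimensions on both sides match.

No

P (power) has dimensions [L^2 M T^-3].
E (energy) has dimensions [L^2 M T^-2].
t (time) has dimensions [T].

Left side: [T]
Right side: [L^-4 M^-2 T^5]

The two sides have different dimensions, so the equation is NOT dimensionally consistent.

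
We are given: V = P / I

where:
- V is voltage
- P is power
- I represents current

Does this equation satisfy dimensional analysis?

Yes

V (voltage) has dimensions [I^-1 L^2 M T^-3].
P (power) has dimensions [L^2 M T^-3].
I (current) has dimensions [I].

Left side: [I^-1 L^2 M T^-3]
Right side: [I^-1 L^2 M T^-3]

Both sides have the same dimensions, so the equation is dimensionally consistent.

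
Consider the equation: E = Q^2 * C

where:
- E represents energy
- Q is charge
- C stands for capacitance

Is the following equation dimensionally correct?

No

E (energy) has dimensions [L^2 M T^-2].
Q (charge) has dimensions [I T].
C (capacitance) has dimensions [I^2 L^-2 M^-1 T^4].

Left side: [L^2 M T^-2]
Right side: [I^4 L^-2 M^-1 T^6]

The two sides have different dimensions, so the equation is NOT dimensionally consistent.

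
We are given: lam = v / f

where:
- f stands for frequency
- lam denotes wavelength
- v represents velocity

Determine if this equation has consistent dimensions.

Yes

f (frequency) has dimensions [T^-1].
lam (wavelength) has dimensions [L].
v (velocity) has dimensions [L T^-1].

Left side: [L]
Right side: [L]

Both sides have the same dimensions, so the equation is dimensionally consistent.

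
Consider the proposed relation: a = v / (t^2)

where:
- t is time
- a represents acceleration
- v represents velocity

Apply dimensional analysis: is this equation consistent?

No

t (time) has dimensions [T].
a (acceleration) has dimensions [L T^-2].
v (velocity) has dimensions [L T^-1].

Left side: [L T^-2]
Right side: [L T^-3]

The two sides have different dimensions, so the equation is NOT dimensionally consistent.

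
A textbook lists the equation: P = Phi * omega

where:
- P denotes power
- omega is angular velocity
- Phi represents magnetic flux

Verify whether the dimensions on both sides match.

No

P (power) has dimensions [L^2 M T^-3].
omega (angular velocity) has dimensions [T^-1].
Phi (magnetic flux) has dimensions [I^-1 L^2 M T^-2].

Left side: [L^2 M T^-3]
Right side: [I^-1 L^2 M T^-3]

The two sides have different dimensions, so the equation is NOT dimensionally consistent.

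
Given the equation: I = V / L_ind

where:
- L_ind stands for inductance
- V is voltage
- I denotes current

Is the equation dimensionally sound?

No

L_ind (inductance) has dimensions [I^-2 L^2 M T^-2].
V (voltage) has dimensions [I^-1 L^2 M T^-3].
I (current) has dimensions [I].

Left side: [I]
Right side: [I T^-1]

The two sides have different dimensions, so the equation is NOT dimensionally consistent.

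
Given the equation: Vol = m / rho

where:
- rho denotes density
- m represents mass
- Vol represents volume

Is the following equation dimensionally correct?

Yes

rho (density) has dimensions [L^-3 M].
m (mass) has dimensions [M].
Vol (volume) has dimensions [L^3].

Left side: [L^3]
Right side: [L^3]

Both sides have the same dimensions, so the equation is dimensionally consistent.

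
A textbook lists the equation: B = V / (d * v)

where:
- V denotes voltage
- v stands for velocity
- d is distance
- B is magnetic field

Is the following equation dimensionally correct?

Yes

V (voltage) has dimensions [I^-1 L^2 M T^-3].
v (velocity) has dimensions [L T^-1].
d (distance) has dimensions [L].
B (magnetic field) has dimensions [I^-1 M T^-2].

Left side: [I^-1 M T^-2]
Right side: [I^-1 M T^-2]

Both sides have the same dimensions, so the equation is dimensionally consistent.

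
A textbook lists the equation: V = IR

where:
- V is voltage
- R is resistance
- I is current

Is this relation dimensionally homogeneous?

Yes

V (voltage) has dimensions [I^-1 L^2 M T^-3].
R (resistance) has dimensions [I^-2 L^2 M T^-3].
I (current) has dimensions [I].

Left side: [I^-1 L^2 M T^-3]
Right side: [I^-1 L^2 M T^-3]

Both sides have the same dimensions, so the equation is dimensionally consistent.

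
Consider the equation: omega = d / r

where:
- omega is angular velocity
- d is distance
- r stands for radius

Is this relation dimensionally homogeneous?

No

omega (angular velocity) has dimensions [T^-1].
d (distance) has dimensions [L].
r (radius) has dimensions [L].

Left side: [T^-1]
Right side: [dimensionless]

The two sides have different dimensions, so the equation is NOT dimensionally consistent.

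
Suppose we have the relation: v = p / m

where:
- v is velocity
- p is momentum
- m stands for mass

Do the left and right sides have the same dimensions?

Yes

v (velocity) has dimensions [L T^-1].
p (momentum) has dimensions [L M T^-1].
m (mass) has dimensions [M].

Left side: [L T^-1]
Right side: [L T^-1]

Both sides have the same dimensions, so the equation is dimensionally consistent.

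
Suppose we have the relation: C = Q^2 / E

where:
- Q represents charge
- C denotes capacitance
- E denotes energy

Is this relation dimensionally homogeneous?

Yes

Q (charge) has dimensions [I T].
C (capacitance) has dimensions [I^2 L^-2 M^-1 T^4].
E (energy) has dimensions [L^2 M T^-2].

Left side: [I^2 L^-2 M^-1 T^4]
Right side: [I^2 L^-2 M^-1 T^4]

Both sides have the same dimensions, so the equation is dimensionally consistent.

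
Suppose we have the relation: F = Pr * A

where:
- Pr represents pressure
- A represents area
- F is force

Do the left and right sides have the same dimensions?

Yes

Pr (pressure) has dimensions [L^-1 M T^-2].
A (area) has dimensions [L^2].
F (force) has dimensions [L M T^-2].

Left side: [L M T^-2]
Right side: [L M T^-2]

Both sides have the same dimensions, so the equation is dimensionally consistent.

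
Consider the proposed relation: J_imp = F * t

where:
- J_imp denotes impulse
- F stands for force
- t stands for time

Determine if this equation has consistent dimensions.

Yes

J_imp (impulse) has dimensions [L M T^-1].
F (force) has dimensions [L M T^-2].
t (time) has dimensions [T].

Left side: [L M T^-1]
Right side: [L M T^-1]

Both sides have the same dimensions, so the equation is dimensionally consistent.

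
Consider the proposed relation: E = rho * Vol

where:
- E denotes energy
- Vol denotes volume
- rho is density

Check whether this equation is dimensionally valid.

No

E (energy) has dimensions [L^2 M T^-2].
Vol (volume) has dimensions [L^3].
rho (density) has dimensions [L^-3 M].

Left side: [L^2 M T^-2]
Right side: [M]

The two sides have different dimensions, so the equation is NOT dimensionally consistent.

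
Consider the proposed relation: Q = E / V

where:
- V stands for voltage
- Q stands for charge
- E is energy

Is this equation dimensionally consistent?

Yes

V (voltage) has dimensions [I^-1 L^2 M T^-3].
Q (charge) has dimensions [I T].
E (energy) has dimensions [L^2 M T^-2].

Left side: [I T]
Right side: [I T]

Both sides have the same dimensions, so the equation is dimensionally consistent.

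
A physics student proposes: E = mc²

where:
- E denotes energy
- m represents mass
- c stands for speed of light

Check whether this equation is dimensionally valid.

Yes

E (energy) has dimensions [L^2 M T^-2].
m (mass) has dimensions [M].
c (speed of light) has dimensions [L T^-1].

Left side: [L^2 M T^-2]
Right side: [L^2 M T^-2]

Both sides have the same dimensions, so the equation is dimensionally consistent.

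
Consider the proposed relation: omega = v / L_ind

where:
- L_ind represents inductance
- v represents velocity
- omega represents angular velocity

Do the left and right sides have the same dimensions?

No

L_ind (inductance) has dimensions [I^-2 L^2 M T^-2].
v (velocity) has dimensions [L T^-1].
omega (angular velocity) has dimensions [T^-1].

Left side: [T^-1]
Right side: [I^2 L^-1 M^-1 T]

The two sides have different dimensions, so the equation is NOT dimensionally consistent.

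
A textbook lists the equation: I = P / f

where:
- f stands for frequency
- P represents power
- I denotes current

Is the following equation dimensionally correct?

No

f (frequency) has dimensions [T^-1].
P (power) has dimensions [L^2 M T^-3].
I (current) has dimensions [I].

Left side: [I]
Right side: [L^2 M T^-2]

The two sides have different dimensions, so the equation is NOT dimensionally consistent.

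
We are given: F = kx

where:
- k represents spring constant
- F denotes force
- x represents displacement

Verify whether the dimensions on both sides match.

Yes

k (spring constant) has dimensions [M T^-2].
F (force) has dimensions [L M T^-2].
x (displacement) has dimensions [L].

Left side: [L M T^-2]
Right side: [L M T^-2]

Both sides have the same dimensions, so the equation is dimensionally consistent.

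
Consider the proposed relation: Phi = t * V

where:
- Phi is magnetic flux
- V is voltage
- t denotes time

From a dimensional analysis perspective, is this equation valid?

Yes

Phi (magnetic flux) has dimensions [I^-1 L^2 M T^-2].
V (voltage) has dimensions [I^-1 L^2 M T^-3].
t (time) has dimensions [T].

Left side: [I^-1 L^2 M T^-2]
Right side: [I^-1 L^2 M T^-2]

Both sides have the same dimensions, so the equation is dimensionally consistent.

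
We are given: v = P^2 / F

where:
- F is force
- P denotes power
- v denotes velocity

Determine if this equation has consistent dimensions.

No

F (force) has dimensions [L M T^-2].
P (power) has dimensions [L^2 M T^-3].
v (velocity) has dimensions [L T^-1].

Left side: [L T^-1]
Right side: [L^3 M T^-4]

The two sides have different dimensions, so the equation is NOT dimensionally consistent.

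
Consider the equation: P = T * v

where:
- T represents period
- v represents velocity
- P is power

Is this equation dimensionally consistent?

No

T (period) has dimensions [T].
v (velocity) has dimensions [L T^-1].
P (power) has dimensions [L^2 M T^-3].

Left side: [L^2 M T^-3]
Right side: [L]

The two sides have different dimensions, so the equation is NOT dimensionally consistent.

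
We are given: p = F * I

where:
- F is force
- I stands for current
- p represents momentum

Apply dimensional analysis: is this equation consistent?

No

F (force) has dimensions [L M T^-2].
I (current) has dimensions [I].
p (momentum) has dimensions [L M T^-1].

Left side: [L M T^-1]
Right side: [I L M T^-2]

The two sides have different dimensions, so the equation is NOT dimensionally consistent.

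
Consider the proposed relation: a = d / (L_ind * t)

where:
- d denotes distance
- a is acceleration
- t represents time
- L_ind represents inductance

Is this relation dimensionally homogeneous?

No

d (distance) has dimensions [L].
a (acceleration) has dimensions [L T^-2].
t (time) has dimensions [T].
L_ind (inductance) has dimensions [I^-2 L^2 M T^-2].

Left side: [L T^-2]
Right side: [I^2 L^-1 M^-1 T]

The two sides have different dimensions, so the equation is NOT dimensionally consistent.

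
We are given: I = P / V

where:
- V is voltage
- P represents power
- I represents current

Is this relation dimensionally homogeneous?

Yes

V (voltage) has dimensions [I^-1 L^2 M T^-3].
P (power) has dimensions [L^2 M T^-3].
I (current) has dimensions [I].

Left side: [I]
Right side: [I]

Both sides have the same dimensions, so the equation is dimensionally consistent.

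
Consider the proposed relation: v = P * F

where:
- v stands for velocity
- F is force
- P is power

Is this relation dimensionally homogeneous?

No

v (velocity) has dimensions [L T^-1].
F (force) has dimensions [L M T^-2].
P (power) has dimensions [L^2 M T^-3].

Left side: [L T^-1]
Right side: [L^3 M^2 T^-5]

The two sides have different dimensions, so the equation is NOT dimensionally consistent.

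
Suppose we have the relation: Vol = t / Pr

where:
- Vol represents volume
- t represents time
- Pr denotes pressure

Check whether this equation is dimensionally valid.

No

Vol (volume) has dimensions [L^3].
t (time) has dimensions [T].
Pr (pressure) has dimensions [L^-1 M T^-2].

Left side: [L^3]
Right side: [L M^-1 T^3]

The two sides have different dimensions, so the equation is NOT dimensionally consistent.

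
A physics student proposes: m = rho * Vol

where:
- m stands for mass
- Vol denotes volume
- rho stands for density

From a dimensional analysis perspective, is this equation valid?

Yes

m (mass) has dimensions [M].
Vol (volume) has dimensions [L^3].
rho (density) has dimensions [L^-3 M].

Left side: [M]
Right side: [M]

Both sides have the same dimensions, so the equation is dimensionally consistent.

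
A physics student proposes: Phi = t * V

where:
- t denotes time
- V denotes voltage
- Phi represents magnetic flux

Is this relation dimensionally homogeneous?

Yes

t (time) has dimensions [T].
V (voltage) has dimensions [I^-1 L^2 M T^-3].
Phi (magnetic flux) has dimensions [I^-1 L^2 M T^-2].

Left side: [I^-1 L^2 M T^-2]
Right side: [I^-1 L^2 M T^-2]

Both sides have the same dimensions, so the equation is dimensionally consistent.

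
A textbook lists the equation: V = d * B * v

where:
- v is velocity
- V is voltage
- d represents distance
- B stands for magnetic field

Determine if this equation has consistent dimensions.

Yes

v (velocity) has dimensions [L T^-1].
V (voltage) has dimensions [I^-1 L^2 M T^-3].
d (distance) has dimensions [L].
B (magnetic field) has dimensions [I^-1 M T^-2].

Left side: [I^-1 L^2 M T^-3]
Right side: [I^-1 L^2 M T^-3]

Both sides have the same dimensions, so the equation is dimensionally consistent.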